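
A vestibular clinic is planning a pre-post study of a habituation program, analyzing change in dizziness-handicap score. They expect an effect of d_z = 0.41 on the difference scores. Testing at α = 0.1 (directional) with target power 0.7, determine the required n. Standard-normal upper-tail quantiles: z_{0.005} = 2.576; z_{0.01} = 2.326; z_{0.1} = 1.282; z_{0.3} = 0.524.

n = 20 pairs

For a paired (one-sample on differences) test: n = ((z_{α} + z_β) / d)².
z_{α} + z_β = 1.282 + 0.524 = 1.806.
n = (1.806 / 0.41)² = 4.405² = 19.40.
Round up.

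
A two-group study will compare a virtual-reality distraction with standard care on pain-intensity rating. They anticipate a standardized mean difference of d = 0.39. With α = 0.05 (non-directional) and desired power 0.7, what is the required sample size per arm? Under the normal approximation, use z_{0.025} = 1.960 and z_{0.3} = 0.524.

For two independent groups with equal n: n = 2·((z_{α/2} + z_β) / d)².
z_{α/2} + z_β = 1.960 + 0.524 = 2.484.
n = 2 × (2.484 / 0.39)² = 2 × 6.369² = 2 × 40.57 = 81.1.
Round up to the next whole participant.

n = 82 per group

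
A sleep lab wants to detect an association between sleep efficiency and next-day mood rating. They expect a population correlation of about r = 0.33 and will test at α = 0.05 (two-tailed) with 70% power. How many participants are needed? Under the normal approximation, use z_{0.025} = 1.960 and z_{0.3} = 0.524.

Fisher's z: C = ½·ln((1+r)/(1−r)) = ½·ln(1.9851) = 0.3428.
n = ((z_{α/2} + z_β)/C)² + 3.
(1.960 + 0.524) / 0.3428 = 2.484 / 0.3428 = 7.246.
n = 7.246² + 3 = 52.51 + 3 = 55.5.
Round up.

n = 56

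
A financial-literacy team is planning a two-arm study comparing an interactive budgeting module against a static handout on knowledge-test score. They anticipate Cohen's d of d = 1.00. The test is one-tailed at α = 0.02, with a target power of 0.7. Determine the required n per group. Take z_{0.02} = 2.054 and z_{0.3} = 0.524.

For two independent groups with equal n: n = 2·((z_{α} + z_β) / d)².
z_{α} + z_β = 2.054 + 0.524 = 2.578.
n = 2 × (2.578 / 1.00)² = 2 × 2.578² = 2 × 6.65 = 13.3.
Round up to the next whole participant.

n = 14 per group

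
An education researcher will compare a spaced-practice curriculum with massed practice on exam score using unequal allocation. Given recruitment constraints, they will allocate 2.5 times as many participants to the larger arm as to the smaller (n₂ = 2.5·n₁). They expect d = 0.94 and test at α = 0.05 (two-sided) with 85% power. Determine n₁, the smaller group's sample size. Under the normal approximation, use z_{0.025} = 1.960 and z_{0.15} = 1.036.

n₁ = 15

With allocation ratio k = n₂/n₁ = 2.5, Var(x̄₁−x̄₂) = σ²(1/n₁ + 1/(k·n₁)) = σ²·(k+1)/(k·n₁).
So n₁ = (1 + 1/k)·((z_{α/2} + z_β)/d)² = 1.400 × (2.996/0.94)².
n₁ = 1.400 × 10.16 = 14.2.
Round up: n₁ = 15, giving n₂ = ⌈2.5 × 15⌉ = ⌈37.5⌉ = 38.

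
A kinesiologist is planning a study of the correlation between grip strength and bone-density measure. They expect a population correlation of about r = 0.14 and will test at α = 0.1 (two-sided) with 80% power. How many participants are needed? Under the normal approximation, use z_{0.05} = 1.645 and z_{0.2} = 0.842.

Fisher's z: C = ½·ln((1+r)/(1−r)) = ½·ln(1.3256) = 0.1409.
n = ((z_{α/2} + z_β)/C)² + 3.
(1.645 + 0.842) / 0.1409 = 2.487 / 0.1409 = 17.651.
n = 17.651² + 3 = 311.55 + 3 = 314.6.
Round up.

n = 315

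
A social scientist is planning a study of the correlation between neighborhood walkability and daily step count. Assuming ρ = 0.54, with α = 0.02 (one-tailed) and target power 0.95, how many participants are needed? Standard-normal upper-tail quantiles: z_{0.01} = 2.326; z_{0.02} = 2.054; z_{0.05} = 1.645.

n = 41

Fisher's z: C = ½·ln((1+r)/(1−r)) = ½·ln(3.3478) = 0.6042.
n = ((z_{α} + z_β)/C)² + 3.
(2.054 + 1.645) / 0.6042 = 3.699 / 0.6042 = 6.122.
n = 6.122² + 3 = 37.48 + 3 = 40.5.
Round up.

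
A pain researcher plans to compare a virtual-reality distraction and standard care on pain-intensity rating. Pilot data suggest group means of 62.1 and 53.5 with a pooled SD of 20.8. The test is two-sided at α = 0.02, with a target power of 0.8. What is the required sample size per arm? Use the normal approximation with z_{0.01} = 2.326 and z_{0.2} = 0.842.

Cohen's d = |M₁ − M₂| / SD_pooled = |62.1 − 53.5| / 20.8 = 8.6 / 20.8 = 0.413.
For two independent groups with equal n: n = 2·((z_{α/2} + z_β) / d)².
z_{α/2} + z_β = 2.326 + 0.842 = 3.168.
n = 2 × (3.168 / 0.413)² = 2 × 7.671² = 2 × 58.84 = 117.7.
Round up to the next whole participant.

n = 118 per group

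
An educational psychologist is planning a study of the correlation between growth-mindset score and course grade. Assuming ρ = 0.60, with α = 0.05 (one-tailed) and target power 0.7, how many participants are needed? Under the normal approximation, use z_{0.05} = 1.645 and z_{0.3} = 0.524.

n = 13

Fisher's z: C = ½·ln((1+r)/(1−r)) = ½·ln(4.0000) = 0.6931.
n = ((z_{α} + z_β)/C)² + 3.
(1.645 + 0.524) / 0.6931 = 2.169 / 0.6931 = 3.129.
n = 3.129² + 3 = 9.79 + 3 = 12.8.
Round up.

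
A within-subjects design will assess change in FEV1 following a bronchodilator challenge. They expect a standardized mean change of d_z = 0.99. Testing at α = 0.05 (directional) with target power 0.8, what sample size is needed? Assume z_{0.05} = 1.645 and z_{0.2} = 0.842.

For a paired (one-sample on differences) test: n = ((z_{α} + z_β) / d)².
z_{α} + z_β = 1.645 + 0.842 = 2.487.
n = (2.487 / 0.99)² = 2.512² = 6.31.
Round up.

n = 7 pairs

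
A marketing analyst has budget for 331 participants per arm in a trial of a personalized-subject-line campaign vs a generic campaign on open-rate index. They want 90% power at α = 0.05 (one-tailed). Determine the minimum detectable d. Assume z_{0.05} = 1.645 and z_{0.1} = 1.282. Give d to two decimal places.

d_min ≈ 0.23

For two independent groups of n = 331 each: d_min = (z_{α} + z_β)·√(2/n).
z-sum = 1.645 + 1.282 = 2.927.
d_min = 2.927 × √(2/331) = 2.927 × 0.0777 = 0.228.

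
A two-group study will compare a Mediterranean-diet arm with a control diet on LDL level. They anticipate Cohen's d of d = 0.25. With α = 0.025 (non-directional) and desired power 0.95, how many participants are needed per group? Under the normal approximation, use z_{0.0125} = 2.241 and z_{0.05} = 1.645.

n = 484 per group

For two independent groups with equal n: n = 2·((z_{α/2} + z_β) / d)².
z_{α/2} + z_β = 2.241 + 1.645 = 3.886.
n = 2 × (3.886 / 0.25)² = 2 × 15.544² = 2 × 241.62 = 483.2.
Round up to the next whole participant.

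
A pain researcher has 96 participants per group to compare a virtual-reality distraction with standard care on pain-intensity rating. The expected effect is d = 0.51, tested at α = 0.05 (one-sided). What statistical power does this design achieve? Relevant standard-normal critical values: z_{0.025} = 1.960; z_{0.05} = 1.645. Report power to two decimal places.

For two equal groups, power = Φ(d·√(n/2) − z_{α}).
d·√(n/2) = 0.51 × √(96/2) = 0.51 × 6.928 = 3.533.
z_β = 3.533 − 1.645 = 1.888.
Power = Φ(1.888) = 0.971.

power ≈ 0.97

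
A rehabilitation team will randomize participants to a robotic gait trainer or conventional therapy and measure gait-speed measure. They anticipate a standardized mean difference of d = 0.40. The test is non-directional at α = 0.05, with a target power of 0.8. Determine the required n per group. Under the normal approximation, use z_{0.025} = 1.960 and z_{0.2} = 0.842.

n = 99 per group

For two independent groups with equal n: n = 2·((z_{α/2} + z_β) / d)².
z_{α/2} + z_β = 1.960 + 0.842 = 2.802.
n = 2 × (2.802 / 0.40)² = 2 × 7.005² = 2 × 49.07 = 98.1.
Round up to the next whole participant.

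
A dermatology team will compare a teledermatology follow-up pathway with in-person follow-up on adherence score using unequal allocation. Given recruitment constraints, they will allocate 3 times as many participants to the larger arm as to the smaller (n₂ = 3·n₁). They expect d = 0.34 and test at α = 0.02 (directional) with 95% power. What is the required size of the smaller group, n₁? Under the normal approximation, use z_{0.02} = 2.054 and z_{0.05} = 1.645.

With allocation ratio k = n₂/n₁ = 3, Var(x̄₁−x̄₂) = σ²(1/n₁ + 1/(k·n₁)) = σ²·(k+1)/(k·n₁).
So n₁ = (1 + 1/k)·((z_{α} + z_β)/d)² = 1.333 × (3.699/0.34)².
n₁ = 1.333 × 118.36 = 157.8.
Round up: n₁ = 158, giving n₂ = 3 × 158 = 474.

n₁ = 158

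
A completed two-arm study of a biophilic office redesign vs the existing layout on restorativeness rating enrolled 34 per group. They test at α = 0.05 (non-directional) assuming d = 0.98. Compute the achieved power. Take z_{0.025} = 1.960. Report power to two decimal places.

For two equal groups, power = Φ(d·√(n/2) − z_{α/2}).
d·√(n/2) = 0.98 × √(34/2) = 0.98 × 4.123 = 4.041.
z_β = 4.041 − 1.960 = 2.081.
Power = Φ(2.081) = 0.981.

power ≈ 0.98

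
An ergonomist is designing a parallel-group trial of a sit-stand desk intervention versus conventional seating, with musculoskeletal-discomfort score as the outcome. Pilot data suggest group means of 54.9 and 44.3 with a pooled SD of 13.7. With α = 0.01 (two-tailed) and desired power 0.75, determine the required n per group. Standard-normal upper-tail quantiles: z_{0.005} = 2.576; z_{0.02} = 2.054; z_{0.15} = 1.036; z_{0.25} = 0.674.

n = 36 per group

Cohen's d = |M₁ − M₂| / SD_pooled = |54.9 − 44.3| / 13.7 = 10.6 / 13.7 = 0.774.
For two independent groups with equal n: n = 2·((z_{α/2} + z_β) / d)².
z_{α/2} + z_β = 2.576 + 0.674 = 3.250.
n = 2 × (3.250 / 0.774)² = 2 × 4.199² = 2 × 17.63 = 35.3.
Round up to the next whole participant.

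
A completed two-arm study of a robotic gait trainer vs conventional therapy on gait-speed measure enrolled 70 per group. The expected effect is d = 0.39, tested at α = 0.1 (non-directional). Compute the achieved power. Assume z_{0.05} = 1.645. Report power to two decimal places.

For two equal groups, power = Φ(d·√(n/2) − z_{α/2}).
d·√(n/2) = 0.39 × √(70/2) = 0.39 × 5.916 = 2.307.
z_β = 2.307 − 1.645 = 0.662.
Power = Φ(0.662) = 0.746.

power ≈ 0.75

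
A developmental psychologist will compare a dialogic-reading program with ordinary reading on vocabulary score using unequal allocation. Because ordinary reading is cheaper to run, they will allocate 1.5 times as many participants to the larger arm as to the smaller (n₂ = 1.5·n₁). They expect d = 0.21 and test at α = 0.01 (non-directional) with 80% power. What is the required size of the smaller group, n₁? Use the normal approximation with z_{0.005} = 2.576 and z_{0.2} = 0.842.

n₁ = 442

With allocation ratio k = n₂/n₁ = 1.5, Var(x̄₁−x̄₂) = σ²(1/n₁ + 1/(k·n₁)) = σ²·(k+1)/(k·n₁).
So n₁ = (1 + 1/k)·((z_{α/2} + z_β)/d)² = 1.667 × (3.418/0.21)².
n₁ = 1.667 × 264.91 = 441.5.
Round up: n₁ = 442, giving n₂ = 1.5 × 442 = 663.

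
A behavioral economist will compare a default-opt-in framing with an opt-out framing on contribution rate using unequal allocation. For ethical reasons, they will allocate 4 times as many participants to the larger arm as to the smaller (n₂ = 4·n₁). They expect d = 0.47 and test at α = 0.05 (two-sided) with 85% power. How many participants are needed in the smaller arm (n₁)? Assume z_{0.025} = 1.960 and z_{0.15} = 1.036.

With allocation ratio k = n₂/n₁ = 4, Var(x̄₁−x̄₂) = σ²(1/n₁ + 1/(k·n₁)) = σ²·(k+1)/(k·n₁).
So n₁ = (1 + 1/k)·((z_{α/2} + z_β)/d)² = 1.250 × (2.996/0.47)².
n₁ = 1.250 × 40.63 = 50.8.
Round up: n₁ = 51, giving n₂ = 4 × 51 = 204.

n₁ = 51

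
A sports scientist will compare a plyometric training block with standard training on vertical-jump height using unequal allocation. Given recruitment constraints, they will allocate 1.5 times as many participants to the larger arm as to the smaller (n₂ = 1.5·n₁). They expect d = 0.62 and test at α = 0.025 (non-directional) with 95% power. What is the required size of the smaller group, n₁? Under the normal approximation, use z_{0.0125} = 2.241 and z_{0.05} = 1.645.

n₁ = 66

With allocation ratio k = n₂/n₁ = 1.5, Var(x̄₁−x̄₂) = σ²(1/n₁ + 1/(k·n₁)) = σ²·(k+1)/(k·n₁).
So n₁ = (1 + 1/k)·((z_{α/2} + z_β)/d)² = 1.667 × (3.886/0.62)².
n₁ = 1.667 × 39.28 = 65.5.
Round up: n₁ = 66, giving n₂ = 1.5 × 66 = 99.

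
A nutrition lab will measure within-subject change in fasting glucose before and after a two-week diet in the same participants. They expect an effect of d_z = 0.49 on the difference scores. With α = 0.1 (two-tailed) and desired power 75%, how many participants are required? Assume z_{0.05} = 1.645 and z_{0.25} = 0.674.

For a paired (one-sample on differences) test: n = ((z_{α/2} + z_β) / d)².
z_{α/2} + z_β = 1.645 + 0.674 = 2.319.
n = (2.319 / 0.49)² = 4.733² = 22.40.
Round up.

n = 23 pairs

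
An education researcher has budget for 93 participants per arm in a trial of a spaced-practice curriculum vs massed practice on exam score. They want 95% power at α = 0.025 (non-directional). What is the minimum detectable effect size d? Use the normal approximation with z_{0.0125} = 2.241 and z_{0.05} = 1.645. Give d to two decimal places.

d_min ≈ 0.57

For two independent groups of n = 93 each: d_min = (z_{α/2} + z_β)·√(2/n).
z-sum = 2.241 + 1.645 = 3.886.
d_min = 3.886 × √(2/93) = 3.886 × 0.1466 = 0.570.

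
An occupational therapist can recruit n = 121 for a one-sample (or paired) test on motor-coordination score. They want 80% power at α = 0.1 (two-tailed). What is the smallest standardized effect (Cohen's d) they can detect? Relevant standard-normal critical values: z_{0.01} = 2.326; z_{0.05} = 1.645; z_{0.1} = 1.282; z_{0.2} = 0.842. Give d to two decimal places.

For a single sample (or paired design) of n = 121: d_min = (z_{α/2} + z_β)/√n.
z-sum = 1.645 + 0.842 = 2.487.
d_min = 2.487 / √121 = 2.487 / 11.000 = 0.226.

d_min ≈ 0.23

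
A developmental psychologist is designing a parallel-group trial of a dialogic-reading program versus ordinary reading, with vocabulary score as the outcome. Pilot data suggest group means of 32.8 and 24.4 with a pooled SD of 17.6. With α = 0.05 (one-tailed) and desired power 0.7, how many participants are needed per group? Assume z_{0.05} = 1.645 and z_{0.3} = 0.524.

n = 42 per group

Cohen's d = |M₁ − M₂| / SD_pooled = |32.8 − 24.4| / 17.6 = 8.4 / 17.6 = 0.477.
For two independent groups with equal n: n = 2·((z_{α} + z_β) / d)².
z_{α} + z_β = 1.645 + 0.524 = 2.169.
n = 2 × (2.169 / 0.477)² = 2 × 4.547² = 2 × 20.68 = 41.4.
Round up to the next whole participant.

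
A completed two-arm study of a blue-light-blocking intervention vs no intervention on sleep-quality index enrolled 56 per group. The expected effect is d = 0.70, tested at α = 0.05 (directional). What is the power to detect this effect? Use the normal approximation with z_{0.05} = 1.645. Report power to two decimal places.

For two equal groups, power = Φ(d·√(n/2) − z_{α}).
d·√(n/2) = 0.70 × √(56/2) = 0.70 × 5.292 = 3.704.
z_β = 3.704 − 1.645 = 2.059.
Power = Φ(2.059) = 0.980.

power ≈ 0.98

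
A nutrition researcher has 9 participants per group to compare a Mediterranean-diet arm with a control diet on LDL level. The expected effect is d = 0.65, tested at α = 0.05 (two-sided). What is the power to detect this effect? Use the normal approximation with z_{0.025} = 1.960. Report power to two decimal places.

power ≈ 0.28

For two equal groups, power = Φ(d·√(n/2) − z_{α/2}).
d·√(n/2) = 0.65 × √(9/2) = 0.65 × 2.121 = 1.379.
z_β = 1.379 − 1.960 = -0.581.
Power = Φ(-0.581) = 0.281.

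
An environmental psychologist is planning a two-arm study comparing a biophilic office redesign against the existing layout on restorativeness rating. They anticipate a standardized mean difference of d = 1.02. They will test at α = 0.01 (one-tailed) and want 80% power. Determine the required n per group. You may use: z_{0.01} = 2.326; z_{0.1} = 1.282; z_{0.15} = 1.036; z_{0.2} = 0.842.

For two independent groups with equal n: n = 2·((z_{α} + z_β) / d)².
z_{α} + z_β = 2.326 + 0.842 = 3.168.
n = 2 × (3.168 / 1.02)² = 2 × 3.106² = 2 × 9.65 = 19.3.
Round up to the next whole participant.

n = 20 per group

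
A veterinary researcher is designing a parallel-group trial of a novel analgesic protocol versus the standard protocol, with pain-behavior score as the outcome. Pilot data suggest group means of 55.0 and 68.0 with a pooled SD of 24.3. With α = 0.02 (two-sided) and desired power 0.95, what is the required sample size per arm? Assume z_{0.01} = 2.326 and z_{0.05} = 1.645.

n = 111 per group

Cohen's d = |M₁ − M₂| / SD_pooled = |55.0 − 68.0| / 24.3 = 13.0 / 24.3 = 0.535.
For two independent groups with equal n: n = 2·((z_{α/2} + z_β) / d)².
z_{α/2} + z_β = 2.326 + 1.645 = 3.971.
n = 2 × (3.971 / 0.535)² = 2 × 7.422² = 2 × 55.09 = 110.2.
Round up to the next whole participant.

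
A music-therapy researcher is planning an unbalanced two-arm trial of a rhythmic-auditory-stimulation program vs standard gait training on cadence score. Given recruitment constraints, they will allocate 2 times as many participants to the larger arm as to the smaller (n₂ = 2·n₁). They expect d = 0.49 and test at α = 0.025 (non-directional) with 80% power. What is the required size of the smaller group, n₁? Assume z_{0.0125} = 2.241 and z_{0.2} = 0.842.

With allocation ratio k = n₂/n₁ = 2, Var(x̄₁−x̄₂) = σ²(1/n₁ + 1/(k·n₁)) = σ²·(k+1)/(k·n₁).
So n₁ = (1 + 1/k)·((z_{α/2} + z_β)/d)² = 1.500 × (3.083/0.49)².
n₁ = 1.500 × 39.59 = 59.4.
Round up: n₁ = 60, giving n₂ = 2 × 60 = 120.

n₁ = 60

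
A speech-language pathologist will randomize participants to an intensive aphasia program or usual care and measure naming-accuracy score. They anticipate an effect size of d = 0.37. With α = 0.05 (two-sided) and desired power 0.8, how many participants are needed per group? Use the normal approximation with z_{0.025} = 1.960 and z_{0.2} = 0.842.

n = 115 per group

For two independent groups with equal n: n = 2·((z_{α/2} + z_β) / d)².
z_{α/2} + z_β = 1.960 + 0.842 = 2.802.
n = 2 × (2.802 / 0.37)² = 2 × 7.573² = 2 × 57.35 = 114.7.
Round up to the next whole participant.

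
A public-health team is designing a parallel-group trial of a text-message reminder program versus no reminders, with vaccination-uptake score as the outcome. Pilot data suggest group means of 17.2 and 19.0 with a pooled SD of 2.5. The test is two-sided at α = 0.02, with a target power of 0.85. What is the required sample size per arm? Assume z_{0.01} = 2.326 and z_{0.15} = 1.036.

Cohen's d = |M₁ − M₂| / SD_pooled = |17.2 − 19.0| / 2.5 = 1.8 / 2.5 = 0.720.
For two independent groups with equal n: n = 2·((z_{α/2} + z_β) / d)².
z_{α/2} + z_β = 2.326 + 1.036 = 3.362.
n = 2 × (3.362 / 0.720)² = 2 × 4.669² = 2 × 21.80 = 43.6.
Round up to the next whole participant.

n = 44 per group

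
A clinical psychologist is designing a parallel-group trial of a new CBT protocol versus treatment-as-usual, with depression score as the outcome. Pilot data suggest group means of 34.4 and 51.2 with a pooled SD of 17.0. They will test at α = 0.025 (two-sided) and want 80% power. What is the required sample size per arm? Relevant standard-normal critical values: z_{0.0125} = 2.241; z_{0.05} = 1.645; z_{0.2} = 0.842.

n = 20 per group

Cohen's d = |M₁ − M₂| / SD_pooled = |34.4 − 51.2| / 17.0 = 16.8 / 17.0 = 0.988.
For two independent groups with equal n: n = 2·((z_{α/2} + z_β) / d)².
z_{α/2} + z_β = 2.241 + 0.842 = 3.083.
n = 2 × (3.083 / 0.988)² = 2 × 3.120² = 2 × 9.74 = 19.5.
Round up to the next whole participant.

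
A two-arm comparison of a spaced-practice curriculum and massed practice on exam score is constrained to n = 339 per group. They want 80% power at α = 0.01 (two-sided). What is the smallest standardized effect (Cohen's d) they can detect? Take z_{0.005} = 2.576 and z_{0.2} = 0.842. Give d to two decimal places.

For two independent groups of n = 339 each: d_min = (z_{α/2} + z_β)·√(2/n).
z-sum = 2.576 + 0.842 = 3.418.
d_min = 3.418 × √(2/339) = 3.418 × 0.0768 = 0.263.

d_min ≈ 0.26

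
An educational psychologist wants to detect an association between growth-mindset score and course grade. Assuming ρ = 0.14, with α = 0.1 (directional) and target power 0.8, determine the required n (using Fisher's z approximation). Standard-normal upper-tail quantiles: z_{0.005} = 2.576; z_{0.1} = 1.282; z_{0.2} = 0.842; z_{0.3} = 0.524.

n = 231

Fisher's z: C = ½·ln((1+r)/(1−r)) = ½·ln(1.3256) = 0.1409.
n = ((z_{α} + z_β)/C)² + 3.
(1.282 + 0.842) / 0.1409 = 2.124 / 0.1409 = 15.075.
n = 15.075² + 3 = 227.24 + 3 = 230.2.
Round up.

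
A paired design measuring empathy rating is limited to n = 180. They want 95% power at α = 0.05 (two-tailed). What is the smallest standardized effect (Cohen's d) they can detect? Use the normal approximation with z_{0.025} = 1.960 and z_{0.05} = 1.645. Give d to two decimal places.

For a single sample (or paired design) of n = 180: d_min = (z_{α/2} + z_β)/√n.
z-sum = 1.960 + 1.645 = 3.605.
d_min = 3.605 / √180 = 3.605 / 13.416 = 0.269.

d_min ≈ 0.27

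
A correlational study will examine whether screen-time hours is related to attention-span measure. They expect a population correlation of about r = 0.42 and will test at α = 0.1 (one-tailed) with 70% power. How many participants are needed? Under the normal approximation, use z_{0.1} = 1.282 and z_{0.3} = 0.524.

n = 20

Fisher's z: C = ½·ln((1+r)/(1−r)) = ½·ln(2.4483) = 0.4477.
n = ((z_{α} + z_β)/C)² + 3.
(1.282 + 0.524) / 0.4477 = 1.806 / 0.4477 = 4.034.
n = 4.034² + 3 = 16.27 + 3 = 19.3.
Round up.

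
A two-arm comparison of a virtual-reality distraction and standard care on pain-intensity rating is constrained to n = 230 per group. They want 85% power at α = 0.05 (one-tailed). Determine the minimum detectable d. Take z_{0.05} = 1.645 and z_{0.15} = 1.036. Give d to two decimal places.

d_min ≈ 0.25

For two independent groups of n = 230 each: d_min = (z_{α} + z_β)·√(2/n).
z-sum = 1.645 + 1.036 = 2.681.
d_min = 2.681 × √(2/230) = 2.681 × 0.0933 = 0.250.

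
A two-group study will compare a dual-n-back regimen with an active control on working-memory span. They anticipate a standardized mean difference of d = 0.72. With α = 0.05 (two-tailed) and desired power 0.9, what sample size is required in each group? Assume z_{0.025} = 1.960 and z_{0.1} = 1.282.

For two independent groups with equal n: n = 2·((z_{α/2} + z_β) / d)².
z_{α/2} + z_β = 1.960 + 1.282 = 3.242.
n = 2 × (3.242 / 0.72)² = 2 × 4.503² = 2 × 20.28 = 40.6.
Round up to the next whole participant.

n = 41 per group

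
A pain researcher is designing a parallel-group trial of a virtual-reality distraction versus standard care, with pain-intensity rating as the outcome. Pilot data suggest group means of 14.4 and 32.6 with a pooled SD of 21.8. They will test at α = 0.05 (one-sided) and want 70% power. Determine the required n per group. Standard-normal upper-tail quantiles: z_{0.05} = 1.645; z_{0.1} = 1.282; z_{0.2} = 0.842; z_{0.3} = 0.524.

Cohen's d = |M₁ − M₂| / SD_pooled = |14.4 − 32.6| / 21.8 = 18.2 / 21.8 = 0.835.
For two independent groups with equal n: n = 2·((z_{α} + z_β) / d)².
z_{α} + z_β = 1.645 + 0.524 = 2.169.
n = 2 × (2.169 / 0.835)² = 2 × 2.598² = 2 × 6.75 = 13.5.
Round up to the next whole participant.

n = 14 per group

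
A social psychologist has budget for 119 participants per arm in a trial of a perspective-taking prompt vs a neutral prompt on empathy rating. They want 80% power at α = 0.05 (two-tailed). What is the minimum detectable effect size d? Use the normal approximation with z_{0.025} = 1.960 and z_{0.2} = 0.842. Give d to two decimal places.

For two independent groups of n = 119 each: d_min = (z_{α/2} + z_β)·√(2/n).
z-sum = 1.960 + 0.842 = 2.802.
d_min = 2.802 × √(2/119) = 2.802 × 0.1296 = 0.363.

d_min ≈ 0.36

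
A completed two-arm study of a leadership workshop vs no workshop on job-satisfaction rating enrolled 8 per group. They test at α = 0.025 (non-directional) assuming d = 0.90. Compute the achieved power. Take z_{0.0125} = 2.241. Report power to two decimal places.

For two equal groups, power = Φ(d·√(n/2) − z_{α/2}).
d·√(n/2) = 0.90 × √(8/2) = 0.90 × 2.000 = 1.800.
z_β = 1.800 − 2.241 = -0.441.
Power = Φ(-0.441) = 0.330.

power ≈ 0.33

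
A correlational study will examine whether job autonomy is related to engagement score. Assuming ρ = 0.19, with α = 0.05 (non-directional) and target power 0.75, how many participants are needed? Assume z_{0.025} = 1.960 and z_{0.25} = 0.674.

n = 191

Fisher's z: C = ½·ln((1+r)/(1−r)) = ½·ln(1.4691) = 0.1923.
n = ((z_{α/2} + z_β)/C)² + 3.
(1.960 + 0.674) / 0.1923 = 2.634 / 0.1923 = 13.697.
n = 13.697² + 3 = 187.62 + 3 = 190.6.
Round up.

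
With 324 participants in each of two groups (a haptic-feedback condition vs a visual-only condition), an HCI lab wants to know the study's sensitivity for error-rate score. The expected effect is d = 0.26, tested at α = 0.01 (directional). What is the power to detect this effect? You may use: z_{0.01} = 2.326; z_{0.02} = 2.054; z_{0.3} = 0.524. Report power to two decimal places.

For two equal groups, power = Φ(d·√(n/2) − z_{α}).
d·√(n/2) = 0.26 × √(324/2) = 0.26 × 12.728 = 3.309.
z_β = 3.309 − 2.326 = 0.983.
Power = Φ(0.983) = 0.837.

power ≈ 0.84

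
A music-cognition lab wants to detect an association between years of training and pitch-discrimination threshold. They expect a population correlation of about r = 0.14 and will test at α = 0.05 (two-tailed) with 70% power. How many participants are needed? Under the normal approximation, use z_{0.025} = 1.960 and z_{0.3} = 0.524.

Fisher's z: C = ½·ln((1+r)/(1−r)) = ½·ln(1.3256) = 0.1409.
n = ((z_{α/2} + z_β)/C)² + 3.
(1.960 + 0.524) / 0.1409 = 2.484 / 0.1409 = 17.630.
n = 17.630² + 3 = 310.80 + 3 = 313.8.
Round up.

n = 314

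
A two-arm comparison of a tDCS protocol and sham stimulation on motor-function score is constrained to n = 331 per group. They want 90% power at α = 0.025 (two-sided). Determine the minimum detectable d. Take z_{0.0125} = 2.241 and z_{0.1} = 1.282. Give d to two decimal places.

d_min ≈ 0.27

For two independent groups of n = 331 each: d_min = (z_{α/2} + z_β)·√(2/n).
z-sum = 2.241 + 1.282 = 3.523.
d_min = 3.523 × √(2/331) = 3.523 × 0.0777 = 0.274.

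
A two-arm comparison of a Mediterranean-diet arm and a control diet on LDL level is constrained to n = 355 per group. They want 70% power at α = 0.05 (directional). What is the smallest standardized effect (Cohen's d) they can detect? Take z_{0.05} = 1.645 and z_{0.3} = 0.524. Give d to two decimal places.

For two independent groups of n = 355 each: d_min = (z_{α} + z_β)·√(2/n).
z-sum = 1.645 + 0.524 = 2.169.
d_min = 2.169 × √(2/355) = 2.169 × 0.0751 = 0.163.

d_min ≈ 0.16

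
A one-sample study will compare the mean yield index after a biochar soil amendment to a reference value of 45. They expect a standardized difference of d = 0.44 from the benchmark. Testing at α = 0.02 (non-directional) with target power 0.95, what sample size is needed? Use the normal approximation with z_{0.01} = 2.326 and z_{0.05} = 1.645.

n = 82

For a one-sample test: n = ((z_{α/2} + z_β) / d)².
z_{α/2} + z_β = 2.326 + 1.645 = 3.971.
n = (3.971 / 0.44)² = 9.025² = 81.45.
Round up.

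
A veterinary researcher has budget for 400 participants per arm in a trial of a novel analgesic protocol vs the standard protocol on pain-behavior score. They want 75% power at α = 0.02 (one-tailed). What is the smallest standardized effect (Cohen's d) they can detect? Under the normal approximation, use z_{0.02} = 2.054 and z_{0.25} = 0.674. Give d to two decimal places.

d_min ≈ 0.19

For two independent groups of n = 400 each: d_min = (z_{α} + z_β)·√(2/n).
z-sum = 2.054 + 0.674 = 2.728.
d_min = 2.728 × √(2/400) = 2.728 × 0.0707 = 0.193.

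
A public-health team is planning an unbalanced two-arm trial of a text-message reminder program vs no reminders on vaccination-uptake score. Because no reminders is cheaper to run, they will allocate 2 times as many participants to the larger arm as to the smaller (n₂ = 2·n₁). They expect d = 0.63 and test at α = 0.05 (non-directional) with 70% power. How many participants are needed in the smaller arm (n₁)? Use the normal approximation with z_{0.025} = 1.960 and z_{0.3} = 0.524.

With allocation ratio k = n₂/n₁ = 2, Var(x̄₁−x̄₂) = σ²(1/n₁ + 1/(k·n₁)) = σ²·(k+1)/(k·n₁).
So n₁ = (1 + 1/k)·((z_{α/2} + z_β)/d)² = 1.500 × (2.484/0.63)².
n₁ = 1.500 × 15.55 = 23.3.
Round up: n₁ = 24, giving n₂ = 2 × 24 = 48.

n₁ = 24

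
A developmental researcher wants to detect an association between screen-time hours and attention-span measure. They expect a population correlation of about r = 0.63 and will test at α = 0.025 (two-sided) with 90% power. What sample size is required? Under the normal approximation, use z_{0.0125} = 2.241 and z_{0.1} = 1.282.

Fisher's z: C = ½·ln((1+r)/(1−r)) = ½·ln(4.4054) = 0.7414.
n = ((z_{α/2} + z_β)/C)² + 3.
(2.241 + 1.282) / 0.7414 = 3.523 / 0.7414 = 4.752.
n = 4.752² + 3 = 22.58 + 3 = 25.6.
Round up.

n = 26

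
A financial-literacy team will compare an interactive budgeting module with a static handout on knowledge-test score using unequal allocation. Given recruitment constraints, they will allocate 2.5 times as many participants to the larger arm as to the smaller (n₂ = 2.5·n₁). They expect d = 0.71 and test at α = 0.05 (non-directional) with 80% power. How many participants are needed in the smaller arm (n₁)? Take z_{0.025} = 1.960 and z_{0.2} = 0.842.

n₁ = 22

With allocation ratio k = n₂/n₁ = 2.5, Var(x̄₁−x̄₂) = σ²(1/n₁ + 1/(k·n₁)) = σ²·(k+1)/(k·n₁).
So n₁ = (1 + 1/k)·((z_{α/2} + z_β)/d)² = 1.400 × (2.802/0.71)².
n₁ = 1.400 × 15.57 = 21.8.
Round up: n₁ = 22, giving n₂ = 2.5 × 22 = 55.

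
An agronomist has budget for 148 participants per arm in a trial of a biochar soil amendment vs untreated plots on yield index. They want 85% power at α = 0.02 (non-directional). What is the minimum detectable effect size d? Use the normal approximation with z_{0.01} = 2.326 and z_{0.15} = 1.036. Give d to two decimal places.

d_min ≈ 0.39

For two independent groups of n = 148 each: d_min = (z_{α/2} + z_β)·√(2/n).
z-sum = 2.326 + 1.036 = 3.362.
d_min = 3.362 × √(2/148) = 3.362 × 0.1162 = 0.391.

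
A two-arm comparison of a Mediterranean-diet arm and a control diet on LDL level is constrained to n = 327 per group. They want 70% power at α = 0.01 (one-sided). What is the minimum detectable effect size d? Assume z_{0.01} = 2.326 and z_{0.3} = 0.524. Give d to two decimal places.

d_min ≈ 0.22

For two independent groups of n = 327 each: d_min = (z_{α} + z_β)·√(2/n).
z-sum = 2.326 + 0.524 = 2.850.
d_min = 2.850 × √(2/327) = 2.850 × 0.0782 = 0.223.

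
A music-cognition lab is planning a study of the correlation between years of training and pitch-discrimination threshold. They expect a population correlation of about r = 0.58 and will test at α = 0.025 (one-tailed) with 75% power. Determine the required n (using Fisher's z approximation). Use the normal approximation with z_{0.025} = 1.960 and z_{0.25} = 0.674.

n = 19

Fisher's z: C = ½·ln((1+r)/(1−r)) = ½·ln(3.7619) = 0.6625.
n = ((z_{α} + z_β)/C)² + 3.
(1.960 + 0.674) / 0.6625 = 2.634 / 0.6625 = 3.976.
n = 3.976² + 3 = 15.81 + 3 = 18.8.
Round up.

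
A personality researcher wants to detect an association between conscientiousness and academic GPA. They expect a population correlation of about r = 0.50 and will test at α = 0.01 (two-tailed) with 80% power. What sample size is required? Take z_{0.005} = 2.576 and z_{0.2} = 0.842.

n = 42

Fisher's z: C = ½·ln((1+r)/(1−r)) = ½·ln(3.0000) = 0.5493.
n = ((z_{α/2} + z_β)/C)² + 3.
(2.576 + 0.842) / 0.5493 = 3.418 / 0.5493 = 6.222.
n = 6.222² + 3 = 38.72 + 3 = 41.7.
Round up.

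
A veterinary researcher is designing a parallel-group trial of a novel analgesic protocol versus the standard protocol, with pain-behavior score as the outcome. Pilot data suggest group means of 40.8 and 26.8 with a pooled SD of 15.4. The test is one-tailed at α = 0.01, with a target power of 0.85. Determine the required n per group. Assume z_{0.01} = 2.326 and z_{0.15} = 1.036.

n = 28 per group

Cohen's d = |M₁ − M₂| / SD_pooled = |40.8 − 26.8| / 15.4 = 14.0 / 15.4 = 0.909.
For two independent groups with equal n: n = 2·((z_{α} + z_β) / d)².
z_{α} + z_β = 2.326 + 1.036 = 3.362.
n = 2 × (3.362 / 0.909)² = 2 × 3.699² = 2 × 13.68 = 27.4.
Round up to the next whole participant.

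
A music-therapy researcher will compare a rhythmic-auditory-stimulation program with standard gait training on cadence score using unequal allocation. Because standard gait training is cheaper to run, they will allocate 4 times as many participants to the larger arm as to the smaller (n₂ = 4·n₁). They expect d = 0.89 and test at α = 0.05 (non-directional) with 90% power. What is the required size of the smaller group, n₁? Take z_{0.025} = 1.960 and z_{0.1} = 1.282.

n₁ = 17

With allocation ratio k = n₂/n₁ = 4, Var(x̄₁−x̄₂) = σ²(1/n₁ + 1/(k·n₁)) = σ²·(k+1)/(k·n₁).
So n₁ = (1 + 1/k)·((z_{α/2} + z_β)/d)² = 1.250 × (3.242/0.89)².
n₁ = 1.250 × 13.27 = 16.6.
Round up: n₁ = 17, giving n₂ = 4 × 17 = 68.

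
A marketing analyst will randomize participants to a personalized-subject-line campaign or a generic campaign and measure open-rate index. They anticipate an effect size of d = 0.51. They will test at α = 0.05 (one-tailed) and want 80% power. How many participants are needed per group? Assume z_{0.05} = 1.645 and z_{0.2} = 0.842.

n = 48 per group

For two independent groups with equal n: n = 2·((z_{α} + z_β) / d)².
z_{α} + z_β = 1.645 + 0.842 = 2.487.
n = 2 × (2.487 / 0.51)² = 2 × 4.876² = 2 × 23.78 = 47.6.
Round up to the next whole participant.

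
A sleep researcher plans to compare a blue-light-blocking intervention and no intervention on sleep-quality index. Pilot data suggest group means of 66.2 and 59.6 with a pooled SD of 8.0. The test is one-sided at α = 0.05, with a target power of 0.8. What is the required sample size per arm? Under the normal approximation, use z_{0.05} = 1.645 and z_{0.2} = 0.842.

Cohen's d = |M₁ − M₂| / SD_pooled = |66.2 − 59.6| / 8.0 = 6.6 / 8.0 = 0.825.
For two independent groups with equal n: n = 2·((z_{α} + z_β) / d)².
z_{α} + z_β = 1.645 + 0.842 = 2.487.
n = 2 × (2.487 / 0.825)² = 2 × 3.015² = 2 × 9.09 = 18.2.
Round up to the next whole participant.

n = 19 per group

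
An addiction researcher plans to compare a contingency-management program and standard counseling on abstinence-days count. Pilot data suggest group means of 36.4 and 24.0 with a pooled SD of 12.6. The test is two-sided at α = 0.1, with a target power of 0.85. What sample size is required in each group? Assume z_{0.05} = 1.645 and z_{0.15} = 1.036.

n = 15 per group

Cohen's d = |M₁ − M₂| / SD_pooled = |36.4 − 24.0| / 12.6 = 12.4 / 12.6 = 0.984.
For two independent groups with equal n: n = 2·((z_{α/2} + z_β) / d)².
z_{α/2} + z_β = 1.645 + 1.036 = 2.681.
n = 2 × (2.681 / 0.984)² = 2 × 2.725² = 2 × 7.42 = 14.8.
Round up to the next whole participant.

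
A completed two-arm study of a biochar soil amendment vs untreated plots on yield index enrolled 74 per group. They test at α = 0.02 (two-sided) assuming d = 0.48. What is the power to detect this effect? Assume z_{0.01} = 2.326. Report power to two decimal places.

power ≈ 0.72

For two equal groups, power = Φ(d·√(n/2) − z_{α/2}).
d·√(n/2) = 0.48 × √(74/2) = 0.48 × 6.083 = 2.920.
z_β = 2.920 − 2.326 = 0.594.
Power = Φ(0.594) = 0.724.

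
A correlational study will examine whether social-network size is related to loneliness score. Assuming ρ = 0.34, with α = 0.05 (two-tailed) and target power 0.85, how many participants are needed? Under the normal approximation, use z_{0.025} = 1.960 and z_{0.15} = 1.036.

n = 75

Fisher's z: C = ½·ln((1+r)/(1−r)) = ½·ln(2.0303) = 0.3541.
n = ((z_{α/2} + z_β)/C)² + 3.
(1.960 + 1.036) / 0.3541 = 2.996 / 0.3541 = 8.461.
n = 8.461² + 3 = 71.59 + 3 = 74.6.
Round up.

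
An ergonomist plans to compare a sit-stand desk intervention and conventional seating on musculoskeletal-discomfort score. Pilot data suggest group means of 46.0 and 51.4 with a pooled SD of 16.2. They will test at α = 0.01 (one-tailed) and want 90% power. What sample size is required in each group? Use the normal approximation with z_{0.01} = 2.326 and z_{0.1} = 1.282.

n = 235 per group

Cohen's d = |M₁ − M₂| / SD_pooled = |46.0 − 51.4| / 16.2 = 5.4 / 16.2 = 0.333.
For two independent groups with equal n: n = 2·((z_{α} + z_β) / d)².
z_{α} + z_β = 2.326 + 1.282 = 3.608.
n = 2 × (3.608 / 0.333)² = 2 × 10.835² = 2 × 117.39 = 234.8.
Round up to the next whole participant.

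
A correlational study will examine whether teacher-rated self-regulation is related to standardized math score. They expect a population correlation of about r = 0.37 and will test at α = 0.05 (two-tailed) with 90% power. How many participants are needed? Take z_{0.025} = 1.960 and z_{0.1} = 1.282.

Fisher's z: C = ½·ln((1+r)/(1−r)) = ½·ln(2.1746) = 0.3884.
n = ((z_{α/2} + z_β)/C)² + 3.
(1.960 + 1.282) / 0.3884 = 3.242 / 0.3884 = 8.347.
n = 8.347² + 3 = 69.67 + 3 = 72.7.
Round up.

n = 73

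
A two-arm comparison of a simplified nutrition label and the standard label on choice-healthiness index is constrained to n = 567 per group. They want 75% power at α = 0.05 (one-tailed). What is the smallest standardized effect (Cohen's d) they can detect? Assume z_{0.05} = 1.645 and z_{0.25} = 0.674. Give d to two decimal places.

d_min ≈ 0.14

For two independent groups of n = 567 each: d_min = (z_{α} + z_β)·√(2/n).
z-sum = 1.645 + 0.674 = 2.319.
d_min = 2.319 × √(2/567) = 2.319 × 0.0594 = 0.138.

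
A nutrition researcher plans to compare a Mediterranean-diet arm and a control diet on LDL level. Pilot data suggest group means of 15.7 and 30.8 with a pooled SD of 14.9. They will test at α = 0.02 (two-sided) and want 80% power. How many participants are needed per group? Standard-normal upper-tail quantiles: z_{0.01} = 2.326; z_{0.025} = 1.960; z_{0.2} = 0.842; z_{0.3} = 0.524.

n = 20 per group

Cohen's d = |M₁ − M₂| / SD_pooled = |15.7 − 30.8| / 14.9 = 15.1 / 14.9 = 1.013.
For two independent groups with equal n: n = 2·((z_{α/2} + z_β) / d)².
z_{α/2} + z_β = 2.326 + 0.842 = 3.168.
n = 2 × (3.168 / 1.013)² = 2 × 3.127² = 2 × 9.78 = 19.6.
Round up to the next whole participant.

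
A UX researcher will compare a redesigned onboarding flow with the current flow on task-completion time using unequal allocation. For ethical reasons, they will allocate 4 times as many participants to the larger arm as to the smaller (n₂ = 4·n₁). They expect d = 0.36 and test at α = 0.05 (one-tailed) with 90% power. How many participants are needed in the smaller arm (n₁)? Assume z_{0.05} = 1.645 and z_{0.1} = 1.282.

n₁ = 83

With allocation ratio k = n₂/n₁ = 4, Var(x̄₁−x̄₂) = σ²(1/n₁ + 1/(k·n₁)) = σ²·(k+1)/(k·n₁).
So n₁ = (1 + 1/k)·((z_{α} + z_β)/d)² = 1.250 × (2.927/0.36)².
n₁ = 1.250 × 66.11 = 82.6.
Round up: n₁ = 83, giving n₂ = 4 × 83 = 332.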